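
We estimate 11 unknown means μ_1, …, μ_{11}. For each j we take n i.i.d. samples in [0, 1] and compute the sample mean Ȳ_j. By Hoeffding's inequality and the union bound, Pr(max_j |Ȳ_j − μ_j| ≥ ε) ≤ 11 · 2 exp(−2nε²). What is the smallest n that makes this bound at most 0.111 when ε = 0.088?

342

Need 2·11·exp(−2nε²) ≤ 0.111, i.e. exp(−2nε²) ≤ 0.111/22.
So 2nε² ≥ ln(22/0.111) = 5.289268.
Hence n ≥ 5.289268/(2·0.088²) = 341.507.
The smallest integer n is 342.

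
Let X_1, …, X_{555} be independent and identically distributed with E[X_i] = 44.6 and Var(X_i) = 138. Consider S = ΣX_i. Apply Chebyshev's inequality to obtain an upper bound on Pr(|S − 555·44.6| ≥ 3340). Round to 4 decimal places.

Var(S) = n·Var(X_i) = 555·138 = 76590.
Chebyshev: Pr(|S − 555·44.6| ≥ 3340) ≤ Var(S)/3340² = 76590/11155600 = 0.0069.

0.0069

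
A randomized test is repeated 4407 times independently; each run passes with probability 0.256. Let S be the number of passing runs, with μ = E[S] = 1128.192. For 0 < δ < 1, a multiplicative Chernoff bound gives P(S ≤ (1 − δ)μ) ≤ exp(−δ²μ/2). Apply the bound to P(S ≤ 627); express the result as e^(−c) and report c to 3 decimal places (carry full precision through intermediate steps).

111.326

Write 627 = (1 − δ)μ, so δ = 1 − 627/1128.192 = 0.4442435…
Then the exponent is δ²μ/2 = (μ − 627)²/(2μ) = 111.325652.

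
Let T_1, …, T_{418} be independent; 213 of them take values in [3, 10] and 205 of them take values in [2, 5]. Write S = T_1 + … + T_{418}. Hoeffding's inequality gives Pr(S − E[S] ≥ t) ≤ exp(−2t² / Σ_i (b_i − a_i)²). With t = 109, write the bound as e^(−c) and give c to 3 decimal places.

1.935

Σ(b_i − a_i)² = 213·7² + 205·3² = 12282.
c = 2t² / 12282 = 2·109² / 12282 = 1.9347.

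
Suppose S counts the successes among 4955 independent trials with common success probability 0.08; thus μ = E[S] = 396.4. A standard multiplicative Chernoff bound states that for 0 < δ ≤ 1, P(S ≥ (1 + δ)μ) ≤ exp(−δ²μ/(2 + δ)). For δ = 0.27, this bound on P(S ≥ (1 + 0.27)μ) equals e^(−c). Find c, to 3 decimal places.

c = δ²μ/(2 + δ) = 0.27²·396.4/(2 + 0.27) = 12.7302.

12.730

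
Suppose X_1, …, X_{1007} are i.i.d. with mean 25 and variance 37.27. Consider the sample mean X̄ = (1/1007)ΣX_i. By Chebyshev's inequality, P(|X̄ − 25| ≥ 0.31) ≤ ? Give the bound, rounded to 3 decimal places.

Var(X̄) = Var(X_i)/n = 37.27/1007 = 0.037011.
Chebyshev: P(|X̄ − 25| ≥ 0.31) ≤ Var(X̄)/(0.31)² = 37.27/(1007·0.31²) = 0.3851.

0.385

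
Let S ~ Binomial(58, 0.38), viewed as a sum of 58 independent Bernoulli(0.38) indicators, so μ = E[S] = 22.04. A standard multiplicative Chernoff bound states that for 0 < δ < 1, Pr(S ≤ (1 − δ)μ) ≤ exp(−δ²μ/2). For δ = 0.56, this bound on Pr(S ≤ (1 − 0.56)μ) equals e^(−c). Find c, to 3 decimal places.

c = δ²μ/2 = 0.56²·22.04/2 = 3.4559.

3.456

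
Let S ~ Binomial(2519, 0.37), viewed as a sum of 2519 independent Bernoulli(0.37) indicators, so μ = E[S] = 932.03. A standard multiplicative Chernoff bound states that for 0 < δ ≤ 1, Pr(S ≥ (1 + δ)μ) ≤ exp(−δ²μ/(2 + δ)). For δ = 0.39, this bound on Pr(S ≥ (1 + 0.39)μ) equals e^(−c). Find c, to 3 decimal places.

c = δ²μ/(2 + δ) = 0.39²·932.03/(2 + 0.39) = 59.3145.

59.315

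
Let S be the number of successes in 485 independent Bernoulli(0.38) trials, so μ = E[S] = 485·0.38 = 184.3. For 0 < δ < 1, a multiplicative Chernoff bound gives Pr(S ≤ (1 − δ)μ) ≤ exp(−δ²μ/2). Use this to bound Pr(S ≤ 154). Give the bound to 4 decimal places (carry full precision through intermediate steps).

0.0828

Write 154 = (1 − δ)μ, so δ = 1 − 154/184.3 = 0.1644059…
Then the exponent is δ²μ/2 = (μ − 154)²/(2μ) = 2.490749.
Bound = exp(−2.490749) = 0.08285.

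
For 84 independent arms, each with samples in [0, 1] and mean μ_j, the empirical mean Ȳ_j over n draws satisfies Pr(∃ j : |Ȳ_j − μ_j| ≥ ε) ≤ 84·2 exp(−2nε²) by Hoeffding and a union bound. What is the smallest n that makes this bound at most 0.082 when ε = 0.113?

299

Need 2·84·exp(−2nε²) ≤ 0.082, i.e. exp(−2nε²) ≤ 0.082/168.
So 2nε² ≥ ln(168/0.082) = 7.625000.
Hence n ≥ 7.625000/(2·0.113²) = 298.575.
The smallest integer n is 299.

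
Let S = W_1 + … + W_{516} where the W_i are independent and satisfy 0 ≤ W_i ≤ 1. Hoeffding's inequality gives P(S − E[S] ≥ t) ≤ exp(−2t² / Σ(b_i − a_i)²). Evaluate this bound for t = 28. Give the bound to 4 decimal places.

Σ(b_i − a_i)² = 516·(1)² = 516.
Exponent = 2·28²/516 = 3.0388.
Bound = exp(−3.0388) = 0.04789.

0.0479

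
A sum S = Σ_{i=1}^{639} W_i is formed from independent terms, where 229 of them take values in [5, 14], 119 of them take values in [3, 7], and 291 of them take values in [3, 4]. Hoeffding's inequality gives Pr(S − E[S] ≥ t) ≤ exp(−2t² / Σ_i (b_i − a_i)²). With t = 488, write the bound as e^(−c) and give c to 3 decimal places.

Σ(b_i − a_i)² = 229·9² + 119·4² + 291·1² = 20744.
c = 2t² / 20744 = 2·488² / 20744 = 22.9603.

22.960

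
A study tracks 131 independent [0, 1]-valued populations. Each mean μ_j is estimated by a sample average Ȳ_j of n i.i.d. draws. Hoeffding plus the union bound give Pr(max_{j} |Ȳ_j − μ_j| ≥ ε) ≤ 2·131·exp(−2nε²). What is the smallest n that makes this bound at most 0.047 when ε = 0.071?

856

Need 2·131·exp(−2nε²) ≤ 0.047, i.e. exp(−2nε²) ≤ 0.047/262.
So 2nε² ≥ ln(262/0.047) = 8.625952.
Hence n ≥ 8.625952/(2·0.071²) = 855.579.
The smallest integer n is 856.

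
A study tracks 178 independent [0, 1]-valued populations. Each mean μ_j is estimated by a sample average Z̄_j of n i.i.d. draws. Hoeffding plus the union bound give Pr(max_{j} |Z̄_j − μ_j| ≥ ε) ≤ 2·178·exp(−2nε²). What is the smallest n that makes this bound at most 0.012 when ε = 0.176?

167

Need 2·178·exp(−2nε²) ≤ 0.012, i.e. exp(−2nε²) ≤ 0.012/356.
So 2nε² ≥ ln(356/0.012) = 10.297779.
Hence n ≥ 10.297779/(2·0.176²) = 166.222.
The smallest integer n is 167.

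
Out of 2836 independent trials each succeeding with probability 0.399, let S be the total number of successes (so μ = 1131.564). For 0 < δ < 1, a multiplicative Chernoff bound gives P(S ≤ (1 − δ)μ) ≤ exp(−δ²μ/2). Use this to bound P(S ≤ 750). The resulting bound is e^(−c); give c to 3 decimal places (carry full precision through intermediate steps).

64.332

Write 750 = (1 − δ)μ, so δ = 1 − 750/1131.564 = 0.3372005…
Then the exponent is δ²μ/2 = (μ − 750)²/(2μ) = 64.331795.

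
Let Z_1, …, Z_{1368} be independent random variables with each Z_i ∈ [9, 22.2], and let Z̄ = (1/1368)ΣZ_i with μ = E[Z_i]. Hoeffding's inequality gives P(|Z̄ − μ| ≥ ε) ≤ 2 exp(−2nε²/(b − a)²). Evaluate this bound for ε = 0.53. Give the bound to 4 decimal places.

Exponent: 2nε²/(b − a)² = 2·1368·0.53² / 13.2² = 4.41083.
Bound = 2·exp(−4.41083) = 0.02429.

0.0243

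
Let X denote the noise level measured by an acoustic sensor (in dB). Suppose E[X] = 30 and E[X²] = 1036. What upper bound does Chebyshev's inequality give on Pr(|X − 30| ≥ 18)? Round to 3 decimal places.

Var(X) = E[X²] − (E[X])² = 1036 − 900 = 136.
Chebyshev's inequality: Pr(|X − μ| ≥ t) ≤ Var(X)/t² = 136/324 = 0.4198.

0.420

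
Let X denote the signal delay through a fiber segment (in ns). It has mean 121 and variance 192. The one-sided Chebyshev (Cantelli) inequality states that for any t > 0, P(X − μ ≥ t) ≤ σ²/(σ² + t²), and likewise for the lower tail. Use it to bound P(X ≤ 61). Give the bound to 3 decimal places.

0.051

Here σ² = 192 and t = 60, so σ² + t² = 3792.
Cantelli's bound: 192/3792 = 0.0506.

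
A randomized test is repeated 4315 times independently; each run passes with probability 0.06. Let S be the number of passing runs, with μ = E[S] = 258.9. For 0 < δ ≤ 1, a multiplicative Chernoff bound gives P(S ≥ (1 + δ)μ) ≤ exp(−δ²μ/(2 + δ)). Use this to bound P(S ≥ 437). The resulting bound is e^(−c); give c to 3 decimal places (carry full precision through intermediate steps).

45.581

Write 437 = (1 + δ)μ, so δ = 437/258.9 − 1 = 0.6879104…
Then the exponent is δ²μ/(2 + δ) = (437 − μ)² / (μ·(2 + δ)) = 45.580701.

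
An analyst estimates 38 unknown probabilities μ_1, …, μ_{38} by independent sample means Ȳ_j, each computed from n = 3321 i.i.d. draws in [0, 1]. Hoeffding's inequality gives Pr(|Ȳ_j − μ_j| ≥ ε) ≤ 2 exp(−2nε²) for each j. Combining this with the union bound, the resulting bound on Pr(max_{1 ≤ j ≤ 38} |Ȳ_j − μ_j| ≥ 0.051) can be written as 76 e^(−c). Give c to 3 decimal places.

Union bound over the 38 events: Pr(max_{1 ≤ j ≤ 38} |Ȳ_j − μ_j| ≥ 0.051) ≤ 38·2·exp(−2nε²) = 76 exp(−2·3321·0.051²).
So c = 2·3321·0.051² = 17.2758.

17.276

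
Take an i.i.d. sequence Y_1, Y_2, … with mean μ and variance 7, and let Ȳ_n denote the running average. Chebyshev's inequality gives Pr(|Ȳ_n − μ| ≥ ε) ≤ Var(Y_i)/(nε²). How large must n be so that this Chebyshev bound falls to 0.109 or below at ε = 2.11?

15

Require 7/(n·2.11²) ≤ 0.109, i.e. n ≥ 7/(0.109·2.11²) = 14.425.
The smallest integer n is 15.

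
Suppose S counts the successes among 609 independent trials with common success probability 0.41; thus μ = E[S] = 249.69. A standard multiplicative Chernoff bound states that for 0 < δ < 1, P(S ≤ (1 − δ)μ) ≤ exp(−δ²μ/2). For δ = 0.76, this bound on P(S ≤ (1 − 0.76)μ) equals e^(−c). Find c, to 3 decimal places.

72.110

c = δ²μ/2 = 0.76²·249.69/2 = 72.1105.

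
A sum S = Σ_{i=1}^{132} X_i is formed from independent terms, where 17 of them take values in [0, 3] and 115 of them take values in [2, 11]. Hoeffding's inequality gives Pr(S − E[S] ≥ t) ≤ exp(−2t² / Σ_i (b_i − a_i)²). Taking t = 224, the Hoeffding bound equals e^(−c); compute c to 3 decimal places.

10.599

Σ(b_i − a_i)² = 17·3² + 115·9² = 9468.
c = 2t² / 9468 = 2·224² / 9468 = 10.5991.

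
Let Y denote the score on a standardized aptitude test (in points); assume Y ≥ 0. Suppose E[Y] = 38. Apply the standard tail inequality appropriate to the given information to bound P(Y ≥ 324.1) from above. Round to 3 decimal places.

Only the mean of a non-negative variable is known, so Markov's inequality is the applicable tail bound.
Markov's inequality: for a non-negative random variable, P(Y ≥ a) ≤ E[Y]/a.
Here E[Y] = 38 and a = 324.1, so the bound is 38/324.1 = 0.1172.

0.117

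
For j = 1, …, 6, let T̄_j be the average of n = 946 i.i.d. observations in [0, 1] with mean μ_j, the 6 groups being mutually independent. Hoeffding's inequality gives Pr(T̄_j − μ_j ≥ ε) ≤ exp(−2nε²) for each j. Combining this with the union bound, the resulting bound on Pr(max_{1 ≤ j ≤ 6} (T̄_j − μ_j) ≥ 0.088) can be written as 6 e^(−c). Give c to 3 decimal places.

Union bound over the 6 events: Pr(max_{1 ≤ j ≤ 6} (T̄_j − μ_j) ≥ 0.088) ≤ 6·exp(−2nε²) = 6 exp(−2·946·0.088²).
So c = 2·946·0.088² = 14.6516.

14.652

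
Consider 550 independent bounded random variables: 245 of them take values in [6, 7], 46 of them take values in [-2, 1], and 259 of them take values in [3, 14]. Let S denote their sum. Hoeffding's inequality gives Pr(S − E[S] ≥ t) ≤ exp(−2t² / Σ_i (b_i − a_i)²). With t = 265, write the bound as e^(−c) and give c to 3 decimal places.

4.389

Σ(b_i − a_i)² = 245·1² + 46·3² + 259·11² = 31998.
c = 2t² / 31998 = 2·265² / 31998 = 4.3893.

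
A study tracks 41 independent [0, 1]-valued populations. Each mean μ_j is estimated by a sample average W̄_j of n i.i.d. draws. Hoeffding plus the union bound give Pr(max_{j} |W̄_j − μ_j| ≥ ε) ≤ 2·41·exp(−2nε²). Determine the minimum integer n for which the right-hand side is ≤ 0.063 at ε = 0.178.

114

Need 2·41·exp(−2nε²) ≤ 0.063, i.e. exp(−2nε²) ≤ 0.063/82.
So 2nε² ≥ ln(82/0.063) = 7.171340.
Hence n ≥ 7.171340/(2·0.178²) = 113.170.
The smallest integer n is 114.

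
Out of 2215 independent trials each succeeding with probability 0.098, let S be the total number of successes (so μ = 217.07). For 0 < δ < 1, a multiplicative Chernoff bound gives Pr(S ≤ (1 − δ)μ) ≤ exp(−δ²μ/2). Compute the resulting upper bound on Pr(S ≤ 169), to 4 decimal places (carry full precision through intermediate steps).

Write 169 = (1 − δ)μ, so δ = 1 − 169/217.07 = 0.2214493…
Then the exponent is δ²μ/2 = (μ − 169)²/(2μ) = 5.322534.
Bound = exp(−5.322534) = 0.00488.

0.0049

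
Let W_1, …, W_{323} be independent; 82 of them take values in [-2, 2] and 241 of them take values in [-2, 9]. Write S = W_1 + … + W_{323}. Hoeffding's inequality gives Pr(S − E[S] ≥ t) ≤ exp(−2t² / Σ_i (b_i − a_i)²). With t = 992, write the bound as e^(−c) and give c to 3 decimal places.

64.586

Σ(b_i − a_i)² = 82·4² + 241·11² = 30473.
c = 2t² / 30473 = 2·992² / 30473 = 64.5860.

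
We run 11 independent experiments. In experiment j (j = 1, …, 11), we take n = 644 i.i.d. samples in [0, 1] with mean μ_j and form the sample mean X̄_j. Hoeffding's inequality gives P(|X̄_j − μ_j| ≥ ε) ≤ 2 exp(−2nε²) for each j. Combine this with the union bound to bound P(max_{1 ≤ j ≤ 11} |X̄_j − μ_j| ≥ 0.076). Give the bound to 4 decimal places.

0.0129

Per-experiment Hoeffding bound: 2·exp(−2·644·0.076²) = 2·exp(−7.43949) = 0.0011752.
Union bound over 11 events: 11·0.0011752 = 0.01293.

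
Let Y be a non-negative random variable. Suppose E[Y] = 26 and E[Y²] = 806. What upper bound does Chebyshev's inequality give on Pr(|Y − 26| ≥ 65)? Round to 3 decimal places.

0.031

Var(Y) = E[Y²] − (E[Y])² = 806 − 676 = 130.
Chebyshev's inequality: Pr(|Y − μ| ≥ t) ≤ Var(Y)/t² = 130/4225 = 0.0308.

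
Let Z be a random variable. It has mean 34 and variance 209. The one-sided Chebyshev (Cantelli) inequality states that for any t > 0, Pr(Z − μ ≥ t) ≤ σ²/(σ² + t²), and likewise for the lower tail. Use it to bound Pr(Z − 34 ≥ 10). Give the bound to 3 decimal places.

0.676

Here σ² = 209 and t = 10, so σ² + t² = 309.
Cantelli's bound: 209/309 = 0.6764.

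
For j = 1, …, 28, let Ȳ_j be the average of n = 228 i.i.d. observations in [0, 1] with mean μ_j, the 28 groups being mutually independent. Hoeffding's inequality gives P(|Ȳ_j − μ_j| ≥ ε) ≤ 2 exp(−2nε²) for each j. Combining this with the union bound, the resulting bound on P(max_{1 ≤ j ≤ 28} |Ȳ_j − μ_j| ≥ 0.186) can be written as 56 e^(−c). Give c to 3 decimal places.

Union bound over the 28 events: P(max_{1 ≤ j ≤ 28} |Ȳ_j − μ_j| ≥ 0.186) ≤ 28·2·exp(−2nε²) = 56 exp(−2·228·0.186²).
So c = 2·228·0.186² = 15.7758.

15.776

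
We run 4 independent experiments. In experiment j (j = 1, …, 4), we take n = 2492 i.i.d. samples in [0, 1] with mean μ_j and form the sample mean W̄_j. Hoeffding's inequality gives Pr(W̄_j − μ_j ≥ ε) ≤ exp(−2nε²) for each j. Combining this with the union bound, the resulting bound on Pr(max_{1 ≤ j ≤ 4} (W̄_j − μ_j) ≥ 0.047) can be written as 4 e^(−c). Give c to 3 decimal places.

Union bound over the 4 events: Pr(max_{1 ≤ j ≤ 4} (W̄_j − μ_j) ≥ 0.047) ≤ 4·exp(−2nε²) = 4 exp(−2·2492·0.047²).
So c = 2·2492·0.047² = 11.0097.

11.010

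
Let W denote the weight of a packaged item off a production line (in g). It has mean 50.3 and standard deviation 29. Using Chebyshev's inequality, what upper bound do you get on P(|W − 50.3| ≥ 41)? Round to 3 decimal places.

0.500

Chebyshev: P(|W − μ| ≥ t) ≤ Var(W)/t².
Var(W) = σ² = 29² = 841.
Bound = 841 / 1681 = 0.5003.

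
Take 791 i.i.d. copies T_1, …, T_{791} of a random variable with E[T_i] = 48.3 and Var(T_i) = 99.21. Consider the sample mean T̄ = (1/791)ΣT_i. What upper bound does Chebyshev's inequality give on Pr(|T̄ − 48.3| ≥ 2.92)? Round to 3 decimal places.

0.015

Var(T̄) = Var(T_i)/n = 99.21/791 = 0.12542.
Chebyshev: Pr(|T̄ − 48.3| ≥ 2.92) ≤ Var(T̄)/(2.92)² = 99.21/(791·2.92²) = 0.0147.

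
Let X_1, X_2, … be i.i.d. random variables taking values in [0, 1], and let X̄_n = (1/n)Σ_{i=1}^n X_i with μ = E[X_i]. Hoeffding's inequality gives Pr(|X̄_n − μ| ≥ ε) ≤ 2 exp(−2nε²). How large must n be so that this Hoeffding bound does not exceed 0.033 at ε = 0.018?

6334

Require 2·exp(−2nε²) ≤ 0.033, i.e. 2nε² ≥ ln(2/0.033) = 4.104395.
So n ≥ 4.104395 / (2·0.018²) = 6333.943.
The smallest integer n is 6334.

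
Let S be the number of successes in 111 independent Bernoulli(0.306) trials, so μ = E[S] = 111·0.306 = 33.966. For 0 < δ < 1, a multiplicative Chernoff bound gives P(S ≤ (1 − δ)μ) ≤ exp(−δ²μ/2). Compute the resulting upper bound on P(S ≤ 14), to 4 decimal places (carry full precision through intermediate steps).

Write 14 = (1 − δ)μ, so δ = 1 − 14/33.966 = 0.5878231…
Then the exponent is δ²μ/2 = (μ − 14)²/(2μ) = 5.868238.
Bound = exp(−5.868238) = 0.00283.

0.0028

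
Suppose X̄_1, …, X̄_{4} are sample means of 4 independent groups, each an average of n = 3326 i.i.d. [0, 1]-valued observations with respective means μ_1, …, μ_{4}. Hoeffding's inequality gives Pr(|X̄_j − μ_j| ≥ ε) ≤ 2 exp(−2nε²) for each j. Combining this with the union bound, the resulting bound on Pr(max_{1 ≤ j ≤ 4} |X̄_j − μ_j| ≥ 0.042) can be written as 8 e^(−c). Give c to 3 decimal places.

11.734

Union bound over the 4 events: Pr(max_{1 ≤ j ≤ 4} |X̄_j − μ_j| ≥ 0.042) ≤ 4·2·exp(−2nε²) = 8 exp(−2·3326·0.042²).
So c = 2·3326·0.042² = 11.7341.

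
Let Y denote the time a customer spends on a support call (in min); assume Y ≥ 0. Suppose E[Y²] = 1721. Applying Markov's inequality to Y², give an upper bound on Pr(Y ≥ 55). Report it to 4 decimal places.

Since Y ≥ 0, the event {Y ≥ 55} is the same as {Y² ≥ 3025}.
Markov's inequality applied to Y² gives Pr(Y² ≥ 3025) ≤ E[Y²]/3025 = 1721/3025 = 0.5689.

0.5689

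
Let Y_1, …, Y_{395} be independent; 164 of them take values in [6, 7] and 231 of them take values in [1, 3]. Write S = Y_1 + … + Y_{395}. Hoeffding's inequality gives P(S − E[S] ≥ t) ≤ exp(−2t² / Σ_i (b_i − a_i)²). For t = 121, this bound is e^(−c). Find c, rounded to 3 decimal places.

26.914

Σ(b_i − a_i)² = 164·1² + 231·2² = 1088.
c = 2t² / 1088 = 2·121² / 1088 = 26.9136.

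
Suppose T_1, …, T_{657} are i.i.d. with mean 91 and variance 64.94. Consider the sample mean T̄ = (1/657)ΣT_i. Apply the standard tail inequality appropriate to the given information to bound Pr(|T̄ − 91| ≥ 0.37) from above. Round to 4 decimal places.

0.7220

With mean and variance of each term known, Chebyshev's inequality bounds the deviation of the sum (or sample mean).
Var(T̄) = Var(T_i)/n = 64.94/657 = 0.098843.
Chebyshev: Pr(|T̄ − 91| ≥ 0.37) ≤ Var(T̄)/(0.37)² = 64.94/(657·0.37²) = 0.7220.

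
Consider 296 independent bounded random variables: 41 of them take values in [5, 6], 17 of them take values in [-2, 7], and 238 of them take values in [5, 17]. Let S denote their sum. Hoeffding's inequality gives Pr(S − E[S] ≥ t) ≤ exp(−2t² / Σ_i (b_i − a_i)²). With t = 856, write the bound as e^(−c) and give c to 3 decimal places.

Σ(b_i − a_i)² = 41·1² + 17·9² + 238·12² = 35690.
c = 2t² / 35690 = 2·856² / 35690 = 41.0611.

41.061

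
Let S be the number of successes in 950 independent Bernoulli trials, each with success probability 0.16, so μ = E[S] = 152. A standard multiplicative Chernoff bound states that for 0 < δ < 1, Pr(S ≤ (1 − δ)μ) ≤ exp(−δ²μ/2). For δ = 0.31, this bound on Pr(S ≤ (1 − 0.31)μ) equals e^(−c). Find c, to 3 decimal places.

7.304

c = δ²μ/2 = 0.31²·152/2 = 7.3036.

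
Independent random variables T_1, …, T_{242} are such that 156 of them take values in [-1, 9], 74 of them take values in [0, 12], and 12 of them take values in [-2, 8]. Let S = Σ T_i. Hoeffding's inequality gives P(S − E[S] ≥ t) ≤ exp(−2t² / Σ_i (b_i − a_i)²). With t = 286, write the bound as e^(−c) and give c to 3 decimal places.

Σ(b_i − a_i)² = 156·10² + 74·12² + 12·10² = 27456.
c = 2t² / 27456 = 2·286² / 27456 = 5.9583.

5.958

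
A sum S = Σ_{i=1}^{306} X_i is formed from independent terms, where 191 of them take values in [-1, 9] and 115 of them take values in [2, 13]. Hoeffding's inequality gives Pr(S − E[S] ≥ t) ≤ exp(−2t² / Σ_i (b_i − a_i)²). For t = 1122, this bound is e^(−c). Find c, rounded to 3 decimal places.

76.261

Σ(b_i − a_i)² = 191·10² + 115·11² = 33015.
c = 2t² / 33015 = 2·1122² / 33015 = 76.2613.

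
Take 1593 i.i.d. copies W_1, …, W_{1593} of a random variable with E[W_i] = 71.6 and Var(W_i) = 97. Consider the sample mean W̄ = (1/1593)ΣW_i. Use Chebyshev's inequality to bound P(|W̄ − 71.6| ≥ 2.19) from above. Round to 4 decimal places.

0.0127

Var(W̄) = Var(W_i)/n = 97/1593 = 0.060891.
Chebyshev: P(|W̄ − 71.6| ≥ 2.19) ≤ Var(W̄)/(2.19)² = 97/(1593·2.19²) = 0.0127.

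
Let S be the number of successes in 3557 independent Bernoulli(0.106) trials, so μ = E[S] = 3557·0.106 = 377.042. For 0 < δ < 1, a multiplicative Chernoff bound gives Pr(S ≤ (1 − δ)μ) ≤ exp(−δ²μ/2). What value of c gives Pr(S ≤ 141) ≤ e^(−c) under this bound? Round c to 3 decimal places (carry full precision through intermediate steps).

Write 141 = (1 − δ)μ, so δ = 1 − 141/377.042 = 0.6260364…
Then the exponent is δ²μ/2 = (μ − 141)²/(2μ) = 73.885437.

73.885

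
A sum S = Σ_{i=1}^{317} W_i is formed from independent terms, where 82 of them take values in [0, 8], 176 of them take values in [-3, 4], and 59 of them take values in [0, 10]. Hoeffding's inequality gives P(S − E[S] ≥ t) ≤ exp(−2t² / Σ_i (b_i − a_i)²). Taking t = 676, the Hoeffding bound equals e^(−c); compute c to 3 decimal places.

46.225

Σ(b_i − a_i)² = 82·8² + 176·7² + 59·10² = 19772.
c = 2t² / 19772 = 2·676² / 19772 = 46.2246.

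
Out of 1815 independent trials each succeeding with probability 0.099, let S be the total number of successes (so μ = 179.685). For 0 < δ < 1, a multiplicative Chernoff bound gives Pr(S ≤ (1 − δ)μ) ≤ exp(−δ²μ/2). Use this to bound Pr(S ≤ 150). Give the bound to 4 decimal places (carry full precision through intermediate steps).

Write 150 = (1 − δ)μ, so δ = 1 − 150/179.685 = 0.1652058…
Then the exponent is δ²μ/2 = (μ − 150)²/(2μ) = 2.452067.
Bound = exp(−2.452067) = 0.08612.

0.0861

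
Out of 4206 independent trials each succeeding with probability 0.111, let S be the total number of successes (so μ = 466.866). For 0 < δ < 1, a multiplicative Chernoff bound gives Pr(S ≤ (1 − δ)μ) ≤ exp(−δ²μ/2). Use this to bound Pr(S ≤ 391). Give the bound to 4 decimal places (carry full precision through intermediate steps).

Write 391 = (1 − δ)μ, so δ = 1 − 391/466.866 = 0.1625006…
Then the exponent is δ²μ/2 = (μ − 391)²/(2μ) = 6.164135.
Bound = exp(−6.164135) = 0.00210.

0.0021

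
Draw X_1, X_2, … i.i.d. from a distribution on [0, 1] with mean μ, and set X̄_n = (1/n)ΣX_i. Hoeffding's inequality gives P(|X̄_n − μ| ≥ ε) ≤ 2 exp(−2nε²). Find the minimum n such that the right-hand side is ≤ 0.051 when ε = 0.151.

Require 2·exp(−2nε²) ≤ 0.051, i.e. 2nε² ≥ ln(2/0.051) = 3.669077.
So n ≥ 3.669077 / (2·0.151²) = 80.459.
The smallest integer n is 81.

81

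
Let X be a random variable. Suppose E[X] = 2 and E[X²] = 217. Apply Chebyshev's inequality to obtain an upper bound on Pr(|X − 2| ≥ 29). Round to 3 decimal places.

0.253

Var(X) = E[X²] − (E[X])² = 217 − 4 = 213.
Chebyshev's inequality: Pr(|X − μ| ≥ t) ≤ Var(X)/t² = 213/841 = 0.2533.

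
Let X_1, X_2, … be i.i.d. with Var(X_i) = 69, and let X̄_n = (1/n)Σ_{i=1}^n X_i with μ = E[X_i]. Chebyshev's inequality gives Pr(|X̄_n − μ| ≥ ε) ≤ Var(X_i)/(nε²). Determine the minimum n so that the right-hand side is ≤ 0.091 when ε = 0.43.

Require 69/(n·0.43²) ≤ 0.091, i.e. n ≥ 69/(0.091·0.43²) = 4100.821.
The smallest integer n is 4101.

4101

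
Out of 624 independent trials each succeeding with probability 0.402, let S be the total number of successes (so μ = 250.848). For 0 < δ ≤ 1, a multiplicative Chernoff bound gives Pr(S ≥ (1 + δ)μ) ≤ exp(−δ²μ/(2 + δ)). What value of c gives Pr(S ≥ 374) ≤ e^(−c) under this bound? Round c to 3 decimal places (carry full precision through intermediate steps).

24.272

Write 374 = (1 + δ)μ, so δ = 374/250.848 − 1 = 0.4909427…
Then the exponent is δ²μ/(2 + δ) = (374 − μ)² / (μ·(2 + δ)) = 24.272167.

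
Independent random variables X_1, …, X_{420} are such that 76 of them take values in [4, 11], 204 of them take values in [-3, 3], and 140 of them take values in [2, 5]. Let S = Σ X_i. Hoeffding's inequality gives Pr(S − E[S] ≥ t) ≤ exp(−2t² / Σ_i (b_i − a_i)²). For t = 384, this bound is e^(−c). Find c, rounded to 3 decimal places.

Σ(b_i − a_i)² = 76·7² + 204·6² + 140·3² = 12328.
c = 2t² / 12328 = 2·384² / 12328 = 23.9221.

23.922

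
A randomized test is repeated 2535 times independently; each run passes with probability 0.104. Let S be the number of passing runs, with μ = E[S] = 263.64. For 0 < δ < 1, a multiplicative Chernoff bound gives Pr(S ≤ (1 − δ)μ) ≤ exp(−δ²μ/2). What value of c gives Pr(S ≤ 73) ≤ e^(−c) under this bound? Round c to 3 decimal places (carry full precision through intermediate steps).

Write 73 = (1 − δ)μ, so δ = 1 − 73/263.64 = 0.7231073…
Then the exponent is δ²μ/2 = (μ − 73)²/(2μ) = 68.926585.

68.927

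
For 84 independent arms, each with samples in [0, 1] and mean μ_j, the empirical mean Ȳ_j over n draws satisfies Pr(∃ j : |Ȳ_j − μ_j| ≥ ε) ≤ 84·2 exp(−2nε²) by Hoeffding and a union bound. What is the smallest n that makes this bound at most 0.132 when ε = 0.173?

Need 2·84·exp(−2nε²) ≤ 0.132, i.e. exp(−2nε²) ≤ 0.132/168.
So 2nε² ≥ ln(168/0.132) = 7.148917.
Hence n ≥ 7.148917/(2·0.173²) = 119.431.
The smallest integer n is 120.

120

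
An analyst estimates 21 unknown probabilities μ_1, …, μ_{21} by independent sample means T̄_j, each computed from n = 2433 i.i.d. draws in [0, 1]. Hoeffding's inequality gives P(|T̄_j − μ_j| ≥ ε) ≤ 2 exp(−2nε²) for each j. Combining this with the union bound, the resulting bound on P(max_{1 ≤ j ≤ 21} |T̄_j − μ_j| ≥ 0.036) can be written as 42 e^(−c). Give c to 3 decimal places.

6.306

Union bound over the 21 events: P(max_{1 ≤ j ≤ 21} |T̄_j − μ_j| ≥ 0.036) ≤ 21·2·exp(−2nε²) = 42 exp(−2·2433·0.036²).
So c = 2·2433·0.036² = 6.3063.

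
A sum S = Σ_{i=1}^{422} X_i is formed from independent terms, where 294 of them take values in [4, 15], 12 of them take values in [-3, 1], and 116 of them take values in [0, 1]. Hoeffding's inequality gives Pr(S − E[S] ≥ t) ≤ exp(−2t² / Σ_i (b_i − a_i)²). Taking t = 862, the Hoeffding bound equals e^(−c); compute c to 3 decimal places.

Σ(b_i − a_i)² = 294·11² + 12·4² + 116·1² = 35882.
c = 2t² / 35882 = 2·862² / 35882 = 41.4160.

41.416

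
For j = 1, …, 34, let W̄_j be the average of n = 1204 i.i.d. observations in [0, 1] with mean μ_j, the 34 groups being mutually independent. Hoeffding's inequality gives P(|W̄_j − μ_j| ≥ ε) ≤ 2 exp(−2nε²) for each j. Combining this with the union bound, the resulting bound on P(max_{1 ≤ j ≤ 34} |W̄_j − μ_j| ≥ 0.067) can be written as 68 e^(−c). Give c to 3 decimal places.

Union bound over the 34 events: P(max_{1 ≤ j ≤ 34} |W̄_j − μ_j| ≥ 0.067) ≤ 34·2·exp(−2nε²) = 68 exp(−2·1204·0.067²).
So c = 2·1204·0.067² = 10.8095.

10.810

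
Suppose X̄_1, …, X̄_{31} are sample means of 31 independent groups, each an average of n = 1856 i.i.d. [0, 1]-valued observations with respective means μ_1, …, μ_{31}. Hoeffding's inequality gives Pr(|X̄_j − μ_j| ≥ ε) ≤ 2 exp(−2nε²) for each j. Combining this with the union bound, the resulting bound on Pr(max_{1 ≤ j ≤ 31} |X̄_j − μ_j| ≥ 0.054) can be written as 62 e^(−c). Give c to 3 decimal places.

10.824

Union bound over the 31 events: Pr(max_{1 ≤ j ≤ 31} |X̄_j − μ_j| ≥ 0.054) ≤ 31·2·exp(−2nε²) = 62 exp(−2·1856·0.054²).
So c = 2·1856·0.054² = 10.8242.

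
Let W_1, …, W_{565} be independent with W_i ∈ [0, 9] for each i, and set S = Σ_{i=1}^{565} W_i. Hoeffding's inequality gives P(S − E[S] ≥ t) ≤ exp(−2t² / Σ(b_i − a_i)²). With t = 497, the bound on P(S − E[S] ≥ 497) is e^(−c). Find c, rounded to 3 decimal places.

Σ(b_i − a_i)² = 565·(9)² = 45765.
c = 2t²/45765 = 2·497²/45765 = 10.7947.

10.795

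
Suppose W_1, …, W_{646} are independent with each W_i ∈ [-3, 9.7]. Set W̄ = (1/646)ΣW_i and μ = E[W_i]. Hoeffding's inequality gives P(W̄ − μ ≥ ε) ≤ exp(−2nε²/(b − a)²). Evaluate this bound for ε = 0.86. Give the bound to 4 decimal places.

Exponent: 2nε²/(b − a)² = 2·646·0.86² / 12.7² = 5.92450.
Bound = exp(−5.92450) = 0.00267.

0.0027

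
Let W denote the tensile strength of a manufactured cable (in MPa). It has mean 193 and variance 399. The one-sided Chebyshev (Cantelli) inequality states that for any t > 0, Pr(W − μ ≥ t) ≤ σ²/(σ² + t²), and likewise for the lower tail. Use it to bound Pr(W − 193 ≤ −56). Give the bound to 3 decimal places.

Here σ² = 399 and t = 56, so σ² + t² = 3535.
Cantelli's bound: 399/3535 = 0.1129.

0.113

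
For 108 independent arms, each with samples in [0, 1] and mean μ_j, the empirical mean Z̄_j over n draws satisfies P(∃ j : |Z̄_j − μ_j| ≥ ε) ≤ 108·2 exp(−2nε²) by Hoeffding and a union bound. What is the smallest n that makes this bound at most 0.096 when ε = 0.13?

229

Need 2·108·exp(−2nε²) ≤ 0.096, i.e. exp(−2nε²) ≤ 0.096/216.
So 2nε² ≥ ln(216/0.096) = 7.718685.
Hence n ≥ 7.718685/(2·0.13²) = 228.363.
The smallest integer n is 229.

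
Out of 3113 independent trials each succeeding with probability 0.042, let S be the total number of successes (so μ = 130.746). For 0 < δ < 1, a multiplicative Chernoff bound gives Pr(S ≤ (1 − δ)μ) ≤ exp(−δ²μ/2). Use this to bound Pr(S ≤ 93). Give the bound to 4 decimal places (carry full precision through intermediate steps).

Write 93 = (1 − δ)μ, so δ = 1 − 93/130.746 = 0.2886972…
Then the exponent is δ²μ/2 = (μ − 93)²/(2μ) = 5.448582.
Bound = exp(−5.448582) = 0.00430.

0.0043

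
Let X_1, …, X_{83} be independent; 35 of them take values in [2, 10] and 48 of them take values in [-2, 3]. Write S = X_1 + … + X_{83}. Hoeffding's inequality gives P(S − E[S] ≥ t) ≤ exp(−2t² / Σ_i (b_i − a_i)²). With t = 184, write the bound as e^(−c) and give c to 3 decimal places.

Σ(b_i − a_i)² = 35·8² + 48·5² = 3440.
c = 2t² / 3440 = 2·184² / 3440 = 19.6837.

19.684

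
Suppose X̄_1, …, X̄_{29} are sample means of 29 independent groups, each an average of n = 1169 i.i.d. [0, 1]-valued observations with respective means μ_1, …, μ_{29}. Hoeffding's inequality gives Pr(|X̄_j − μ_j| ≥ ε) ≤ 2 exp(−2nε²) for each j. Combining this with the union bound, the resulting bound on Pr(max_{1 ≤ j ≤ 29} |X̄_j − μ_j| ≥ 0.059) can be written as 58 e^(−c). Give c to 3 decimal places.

Union bound over the 29 events: Pr(max_{1 ≤ j ≤ 29} |X̄_j − μ_j| ≥ 0.059) ≤ 29·2·exp(−2nε²) = 58 exp(−2·1169·0.059²).
So c = 2·1169·0.059² = 8.1386.

8.139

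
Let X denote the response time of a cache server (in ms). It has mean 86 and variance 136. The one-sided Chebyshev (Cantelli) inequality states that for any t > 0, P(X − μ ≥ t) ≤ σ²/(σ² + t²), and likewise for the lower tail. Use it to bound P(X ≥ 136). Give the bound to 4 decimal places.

Here σ² = 136 and t = 50, so σ² + t² = 2636.
Cantelli's bound: 136/2636 = 0.0516.

0.0516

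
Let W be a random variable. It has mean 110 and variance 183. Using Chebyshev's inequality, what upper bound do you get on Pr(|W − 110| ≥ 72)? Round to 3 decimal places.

0.035

Chebyshev: Pr(|W − μ| ≥ t) ≤ Var(W)/t².
Bound = 183 / 5184 = 0.0353.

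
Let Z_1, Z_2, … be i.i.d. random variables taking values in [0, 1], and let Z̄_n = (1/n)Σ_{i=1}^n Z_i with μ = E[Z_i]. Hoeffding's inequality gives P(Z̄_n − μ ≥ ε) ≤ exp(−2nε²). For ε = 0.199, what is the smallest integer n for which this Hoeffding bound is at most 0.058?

36

Require exp(−2nε²) ≤ 0.058, i.e. 2nε² ≥ ln(1/0.058) = 2.847312.
So n ≥ 2.847312 / (2·0.199²) = 35.950.
The smallest integer n is 36.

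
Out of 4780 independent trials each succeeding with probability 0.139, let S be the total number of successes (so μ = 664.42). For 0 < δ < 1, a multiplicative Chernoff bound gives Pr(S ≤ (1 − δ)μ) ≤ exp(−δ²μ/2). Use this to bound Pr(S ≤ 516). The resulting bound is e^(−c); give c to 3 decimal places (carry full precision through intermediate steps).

Write 516 = (1 − δ)μ, so δ = 1 − 516/664.42 = 0.2233828…
Then the exponent is δ²μ/2 = (μ − 516)²/(2μ) = 16.577238.

16.577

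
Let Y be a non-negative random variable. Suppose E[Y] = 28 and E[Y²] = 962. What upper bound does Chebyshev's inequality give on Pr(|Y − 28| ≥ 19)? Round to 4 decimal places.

Var(Y) = E[Y²] − (E[Y])² = 962 − 784 = 178.
Chebyshev's inequality: Pr(|Y − μ| ≥ t) ≤ Var(Y)/t² = 178/361 = 0.4931.

0.4931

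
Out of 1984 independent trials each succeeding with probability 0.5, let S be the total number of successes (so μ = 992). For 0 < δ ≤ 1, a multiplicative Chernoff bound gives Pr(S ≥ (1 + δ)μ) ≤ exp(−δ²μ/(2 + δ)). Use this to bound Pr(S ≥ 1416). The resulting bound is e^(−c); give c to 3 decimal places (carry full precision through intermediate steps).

Write 1416 = (1 + δ)μ, so δ = 1416/992 − 1 = 0.4274194…
Then the exponent is δ²μ/(2 + δ) = (1416 − μ)² / (μ·(2 + δ)) = 74.657807.

74.658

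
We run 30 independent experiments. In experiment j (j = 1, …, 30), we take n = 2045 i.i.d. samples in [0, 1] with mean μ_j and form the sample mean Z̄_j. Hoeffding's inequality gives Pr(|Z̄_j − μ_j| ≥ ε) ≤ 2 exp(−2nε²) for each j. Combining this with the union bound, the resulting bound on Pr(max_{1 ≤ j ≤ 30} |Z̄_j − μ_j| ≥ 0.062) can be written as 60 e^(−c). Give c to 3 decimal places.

15.722

Union bound over the 30 events: Pr(max_{1 ≤ j ≤ 30} |Z̄_j − μ_j| ≥ 0.062) ≤ 30·2·exp(−2nε²) = 60 exp(−2·2045·0.062²).
So c = 2·2045·0.062² = 15.7220.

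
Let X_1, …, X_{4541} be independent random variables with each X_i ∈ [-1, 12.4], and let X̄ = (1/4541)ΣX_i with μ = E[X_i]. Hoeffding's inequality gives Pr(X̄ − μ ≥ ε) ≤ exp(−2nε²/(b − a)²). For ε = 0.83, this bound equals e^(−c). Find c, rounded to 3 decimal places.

34.844

c = 2nε²/(b − a)² = 2·4541·0.83² / 13.4² = 34.8440.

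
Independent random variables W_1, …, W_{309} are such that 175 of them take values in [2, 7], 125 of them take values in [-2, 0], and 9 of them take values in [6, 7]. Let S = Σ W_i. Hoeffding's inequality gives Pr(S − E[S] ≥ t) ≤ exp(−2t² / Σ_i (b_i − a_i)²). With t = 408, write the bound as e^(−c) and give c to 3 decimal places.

68.167

Σ(b_i − a_i)² = 175·5² + 125·2² + 9·1² = 4884.
c = 2t² / 4884 = 2·408² / 4884 = 68.1671.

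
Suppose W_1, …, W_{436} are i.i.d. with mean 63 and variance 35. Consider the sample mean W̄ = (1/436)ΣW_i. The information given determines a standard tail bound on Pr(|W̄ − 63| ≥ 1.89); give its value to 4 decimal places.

With mean and variance of each term known, Chebyshev's inequality bounds the deviation of the sum (or sample mean).
Var(W̄) = Var(W_i)/n = 35/436 = 0.080275.
Chebyshev: Pr(|W̄ − 63| ≥ 1.89) ≤ Var(W̄)/(1.89)² = 35/(436·1.89²) = 0.0225.

0.0225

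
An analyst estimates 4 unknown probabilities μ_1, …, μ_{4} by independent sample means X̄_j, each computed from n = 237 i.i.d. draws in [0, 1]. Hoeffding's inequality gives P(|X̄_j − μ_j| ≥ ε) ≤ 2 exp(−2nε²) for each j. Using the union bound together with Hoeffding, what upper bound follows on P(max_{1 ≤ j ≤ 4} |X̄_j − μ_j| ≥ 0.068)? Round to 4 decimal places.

0.8937

Per-experiment Hoeffding bound: 2·exp(−2·237·0.068²) = 2·exp(−2.19178) = 0.22344.
Union bound over 4 events: 4·0.22344 = 0.89375.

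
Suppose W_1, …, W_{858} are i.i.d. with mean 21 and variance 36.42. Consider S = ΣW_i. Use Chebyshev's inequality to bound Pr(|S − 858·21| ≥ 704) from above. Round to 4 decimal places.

0.0630

Var(S) = n·Var(W_i) = 858·36.42 = 31248.36.
Chebyshev: Pr(|S − 858·21| ≥ 704) ≤ Var(S)/704² = 31248.36/495616 = 0.0630.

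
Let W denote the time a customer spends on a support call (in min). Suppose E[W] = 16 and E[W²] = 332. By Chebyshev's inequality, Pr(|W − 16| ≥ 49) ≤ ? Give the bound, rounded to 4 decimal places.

Var(W) = E[W²] − (E[W])² = 332 − 256 = 76.
Chebyshev's inequality: Pr(|W − μ| ≥ t) ≤ Var(W)/t² = 76/2401 = 0.0317.

0.0317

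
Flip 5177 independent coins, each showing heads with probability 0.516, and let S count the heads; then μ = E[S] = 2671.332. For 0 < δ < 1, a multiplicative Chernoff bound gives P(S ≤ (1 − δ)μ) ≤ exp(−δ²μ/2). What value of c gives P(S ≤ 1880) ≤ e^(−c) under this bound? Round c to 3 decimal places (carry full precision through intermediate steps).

Write 1880 = (1 − δ)μ, so δ = 1 − 1880/2671.332 = 0.2962312…
Then the exponent is δ²μ/2 = (μ − 1880)²/(2μ) = 117.208631.

117.209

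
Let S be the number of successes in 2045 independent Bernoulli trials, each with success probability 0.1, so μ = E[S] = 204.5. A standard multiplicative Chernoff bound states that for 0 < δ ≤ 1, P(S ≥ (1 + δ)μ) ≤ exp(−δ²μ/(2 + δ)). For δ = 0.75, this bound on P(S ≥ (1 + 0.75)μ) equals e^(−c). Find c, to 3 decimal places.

c = δ²μ/(2 + δ) = 0.75²·204.5/(2 + 0.75) = 41.8295.

41.830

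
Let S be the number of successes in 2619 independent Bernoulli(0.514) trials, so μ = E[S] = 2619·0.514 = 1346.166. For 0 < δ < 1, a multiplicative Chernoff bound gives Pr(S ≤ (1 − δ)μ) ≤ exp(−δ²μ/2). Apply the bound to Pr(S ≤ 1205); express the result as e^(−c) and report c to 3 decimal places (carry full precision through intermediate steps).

Write 1205 = (1 − δ)μ, so δ = 1 − 1205/1346.166 = 0.1048652…
Then the exponent is δ²μ/2 = (μ − 1205)²/(2μ) = 7.401702.

7.402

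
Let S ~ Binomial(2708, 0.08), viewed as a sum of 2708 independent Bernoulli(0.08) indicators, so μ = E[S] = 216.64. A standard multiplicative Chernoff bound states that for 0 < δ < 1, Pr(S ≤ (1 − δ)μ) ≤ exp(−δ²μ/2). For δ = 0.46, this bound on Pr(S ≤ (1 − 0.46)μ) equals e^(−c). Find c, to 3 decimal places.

22.921

c = δ²μ/2 = 0.46²·216.64/2 = 22.9205.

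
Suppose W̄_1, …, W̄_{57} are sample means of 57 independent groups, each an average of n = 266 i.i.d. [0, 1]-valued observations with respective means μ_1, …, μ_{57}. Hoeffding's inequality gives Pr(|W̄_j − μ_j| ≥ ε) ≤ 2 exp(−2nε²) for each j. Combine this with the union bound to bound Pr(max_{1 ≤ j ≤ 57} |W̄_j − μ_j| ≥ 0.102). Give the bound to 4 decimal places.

0.4499

Per-experiment Hoeffding bound: 2·exp(−2·266·0.102²) = 2·exp(−5.53493) = 0.007893.
Union bound over 57 events: 57·0.007893 = 0.44990.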